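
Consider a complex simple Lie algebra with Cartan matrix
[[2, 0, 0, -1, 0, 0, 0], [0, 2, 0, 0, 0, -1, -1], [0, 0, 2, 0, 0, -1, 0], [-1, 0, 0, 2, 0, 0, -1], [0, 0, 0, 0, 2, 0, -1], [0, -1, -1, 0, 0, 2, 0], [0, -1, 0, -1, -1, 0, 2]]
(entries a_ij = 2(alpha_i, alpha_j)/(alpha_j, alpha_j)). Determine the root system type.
E_7

The matrix has rank 7 with 2's on the diagonal. Reading the off-diagonal entries as Dynkin edges (a single edge where a_ij = a_ji = -1; a double or triple edge where a_ij * a_ji = 2 or 3), the diagram is a chain of 6 nodes with one extra node attached to the third node from one end (E_7). One simple-root ordering that puts it in standard form is (alpha_1, alpha_5, alpha_4, alpha_7, alpha_2, alpha_6, alpha_3). So the algebra is type E_7.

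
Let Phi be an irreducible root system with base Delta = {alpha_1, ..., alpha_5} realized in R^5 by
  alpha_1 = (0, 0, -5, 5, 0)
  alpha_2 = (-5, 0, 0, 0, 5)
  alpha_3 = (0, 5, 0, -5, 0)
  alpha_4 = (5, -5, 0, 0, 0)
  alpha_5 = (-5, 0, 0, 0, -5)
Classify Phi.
D_5 (so(10))

Compute the Cartan integers a_ij = 2(alpha_i, alpha_j)/(alpha_j, alpha_j); the resulting 5x5 Cartan matrix is
[[2, 0, -1, 0, 0], [0, 2, 0, -1, 0], [-1, 0, 2, -1, 0], [0, -1, -1, 2, -1], [0, 0, 0, -1, 2]].
All simple roots have the same length, so the diagram is simply laced. The associated Dynkin diagram is a chain of 3 nodes with a fork of two nodes at one end (D_5), so the type is D_5 (the algebra so(10)).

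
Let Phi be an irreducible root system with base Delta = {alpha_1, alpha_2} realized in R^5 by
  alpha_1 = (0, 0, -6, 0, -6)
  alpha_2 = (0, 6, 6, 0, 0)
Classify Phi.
Compute the Cartan integers a_ij = 2(alpha_i, alpha_j)/(alpha_j, alpha_j); the resulting 2x2 Cartan matrix is
[[2, -1], [-1, 2]].
All simple roots have the same length, so the diagram is simply laced. The associated Dynkin diagram is a chain of 2 nodes with single edges (A_2), so the type is A_2 (the algebra sl(3)).

A_2 (sl(3))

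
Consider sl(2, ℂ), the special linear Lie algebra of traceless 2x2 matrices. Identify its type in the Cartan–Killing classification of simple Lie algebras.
A_1 (sl(2))

This is sl(2), which has dimension 2^2 - 1 = 3 and rank 2 - 1 = 1 (a Cartan subalgebra is the diagonal traceless matrices). In the classification of classical Lie algebras, the special linear algebra sl(n+1) has type A_n; here n = 1, so the Dynkin diagram is a chain of 1 nodes with single edges (A_1). Hence the type is A_1.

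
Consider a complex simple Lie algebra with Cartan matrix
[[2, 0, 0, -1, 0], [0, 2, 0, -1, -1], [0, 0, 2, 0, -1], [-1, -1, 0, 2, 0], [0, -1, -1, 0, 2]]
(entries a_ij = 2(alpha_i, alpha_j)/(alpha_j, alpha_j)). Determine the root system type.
A_5

The matrix has rank 5 with 2's on the diagonal. Reading the off-diagonal entries as Dynkin edges (a single edge where a_ij = a_ji = -1; a double or triple edge where a_ij * a_ji = 2 or 3), the diagram is a chain of 5 nodes with single edges (A_5). One simple-root ordering that puts it in standard form is (alpha_1, alpha_4, alpha_2, alpha_5, alpha_3). So the algebra is type A_5, i.e. sl(6).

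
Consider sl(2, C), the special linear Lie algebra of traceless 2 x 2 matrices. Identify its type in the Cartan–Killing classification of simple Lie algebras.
This is sl(2), which has dimension 2^2 - 1 = 3 and rank 2 - 1 = 1 (a Cartan subalgebra is the diagonal traceless matrices). In the classification of classical Lie algebras, the special linear algebra sl(n+1) has type A_n; here n = 1, so the Dynkin diagram is a chain of 1 nodes with single edges (A_1). Hence the type is A_1.

A_1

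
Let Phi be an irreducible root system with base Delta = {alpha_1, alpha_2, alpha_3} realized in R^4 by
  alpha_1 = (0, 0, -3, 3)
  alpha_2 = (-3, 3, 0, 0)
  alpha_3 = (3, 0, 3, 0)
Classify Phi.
Compute the Cartan integers a_ij = 2(alpha_i, alpha_j)/(alpha_j, alpha_j); the resulting 3x3 Cartan matrix is
[[2, 0, -1], [0, 2, -1], [-1, -1, 2]].
All simple roots have the same length, so the diagram is simply laced. The associated Dynkin diagram is a chain of 3 nodes with single edges (A_3), so the type is A_3 (the algebra sl(4)).

A_3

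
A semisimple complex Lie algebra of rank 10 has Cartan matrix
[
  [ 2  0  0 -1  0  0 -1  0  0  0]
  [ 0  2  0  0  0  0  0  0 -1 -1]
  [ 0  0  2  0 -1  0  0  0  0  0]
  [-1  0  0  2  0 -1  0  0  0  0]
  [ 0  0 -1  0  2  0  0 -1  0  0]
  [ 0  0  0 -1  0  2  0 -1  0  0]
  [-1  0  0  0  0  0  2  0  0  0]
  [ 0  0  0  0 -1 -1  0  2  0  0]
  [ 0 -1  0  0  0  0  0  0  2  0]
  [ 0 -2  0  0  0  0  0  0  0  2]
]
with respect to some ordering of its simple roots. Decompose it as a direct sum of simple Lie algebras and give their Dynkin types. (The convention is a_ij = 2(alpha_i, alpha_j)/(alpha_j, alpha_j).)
type A_7 ⊕ type C_3

The diagram associated to this matrix has two connected components: the simple roots {alpha_1, alpha_3, alpha_4, alpha_5, alpha_6, alpha_7, alpha_8} form a chain of 7 nodes with single edges (A_7), and {alpha_2, alpha_9, alpha_10} form a chain of 3 nodes with a double edge at one end; the terminal node there is the unique long simple root (C_3). A semisimple Lie algebra decomposes uniquely as the direct sum of simple ideals, one per connected component of its Dynkin diagram, so g ≅ A_7 ⊕ C_3 (dimension 63 + 21 = 84).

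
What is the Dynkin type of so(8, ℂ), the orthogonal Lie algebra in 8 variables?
This is so(8) with 8 even, which has dimension 8(8-1)/2 = 28 and rank 8/2 = 4. In the classification of classical Lie algebras, the orthogonal algebra so(2n) in an even number of variables has type D_n; here n = 4, so the Dynkin diagram is a chain of 2 nodes with a fork of two nodes at one end (D_4). Hence the type is D_4.

D_4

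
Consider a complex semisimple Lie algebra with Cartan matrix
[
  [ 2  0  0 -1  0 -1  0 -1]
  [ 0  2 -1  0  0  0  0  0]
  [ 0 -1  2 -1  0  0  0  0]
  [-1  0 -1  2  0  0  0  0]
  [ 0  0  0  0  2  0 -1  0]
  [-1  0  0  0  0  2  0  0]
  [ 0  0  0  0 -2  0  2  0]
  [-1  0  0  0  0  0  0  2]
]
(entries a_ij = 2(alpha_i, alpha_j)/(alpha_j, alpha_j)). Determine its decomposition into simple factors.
The diagram associated to this matrix has two connected components: the simple roots {alpha_5, alpha_7} form a chain of 2 nodes with a double edge at one end; the terminal node there is the unique short simple root (B_2), and {alpha_1, alpha_2, alpha_3, alpha_4, alpha_6, alpha_8} form a chain of 4 nodes with a fork of two nodes at one end (D_6). A semisimple Lie algebra decomposes uniquely as the direct sum of simple ideals, one per connected component of its Dynkin diagram, so g ≅ B_2 ⊕ D_6 (dimension 10 + 66 = 76).

B_2 (so(5)) ⊕ D_6 (so(12))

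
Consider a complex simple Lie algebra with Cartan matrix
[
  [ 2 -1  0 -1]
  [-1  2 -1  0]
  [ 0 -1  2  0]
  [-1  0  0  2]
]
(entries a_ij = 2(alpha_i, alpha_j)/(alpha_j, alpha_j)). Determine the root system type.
type A_4

The matrix has rank 4 with 2's on the diagonal. Reading the off-diagonal entries as Dynkin edges (a single edge where a_ij = a_ji = -1; a double or triple edge where a_ij * a_ji = 2 or 3), the diagram is a chain of 4 nodes with single edges (A_4). One simple-root ordering that puts it in standard form is (alpha_3, alpha_2, alpha_1, alpha_4). So the algebra is type A_4, i.e. sl(5).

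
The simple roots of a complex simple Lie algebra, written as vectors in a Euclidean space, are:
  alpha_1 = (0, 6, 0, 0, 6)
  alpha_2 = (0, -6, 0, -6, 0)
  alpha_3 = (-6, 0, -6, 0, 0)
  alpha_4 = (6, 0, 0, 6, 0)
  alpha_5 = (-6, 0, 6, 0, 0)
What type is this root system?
D_5

Compute the Cartan integers a_ij = 2(alpha_i, alpha_j)/(alpha_j, alpha_j); the resulting 5x5 Cartan matrix is
[[2, -1, 0, 0, 0], [-1, 2, 0, -1, 0], [0, 0, 2, -1, 0], [0, -1, -1, 2, -1], [0, 0, 0, -1, 2]].
All simple roots have the same length, so the diagram is simply laced. The associated Dynkin diagram is a chain of 3 nodes with a fork of two nodes at one end (D_5), so the type is D_5 (the algebra so(10)).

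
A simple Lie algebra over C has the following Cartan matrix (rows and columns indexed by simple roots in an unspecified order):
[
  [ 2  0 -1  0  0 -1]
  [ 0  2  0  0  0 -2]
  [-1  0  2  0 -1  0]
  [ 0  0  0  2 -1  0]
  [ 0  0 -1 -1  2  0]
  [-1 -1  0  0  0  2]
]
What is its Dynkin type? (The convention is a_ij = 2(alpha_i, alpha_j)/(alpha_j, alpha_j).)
C_6 (sp(12))

The matrix has rank 6 with 2's on the diagonal. Reading the off-diagonal entries as Dynkin edges (a single edge where a_ij = a_ji = -1; a double or triple edge where a_ij * a_ji = 2 or 3), the diagram is a chain of 6 nodes with a double edge at one end; the terminal node there is the unique long simple root (C_6). One simple-root ordering that puts it in standard form is (alpha_4, alpha_5, alpha_3, alpha_1, alpha_6, alpha_2). So the algebra is type C_6, i.e. sp(12).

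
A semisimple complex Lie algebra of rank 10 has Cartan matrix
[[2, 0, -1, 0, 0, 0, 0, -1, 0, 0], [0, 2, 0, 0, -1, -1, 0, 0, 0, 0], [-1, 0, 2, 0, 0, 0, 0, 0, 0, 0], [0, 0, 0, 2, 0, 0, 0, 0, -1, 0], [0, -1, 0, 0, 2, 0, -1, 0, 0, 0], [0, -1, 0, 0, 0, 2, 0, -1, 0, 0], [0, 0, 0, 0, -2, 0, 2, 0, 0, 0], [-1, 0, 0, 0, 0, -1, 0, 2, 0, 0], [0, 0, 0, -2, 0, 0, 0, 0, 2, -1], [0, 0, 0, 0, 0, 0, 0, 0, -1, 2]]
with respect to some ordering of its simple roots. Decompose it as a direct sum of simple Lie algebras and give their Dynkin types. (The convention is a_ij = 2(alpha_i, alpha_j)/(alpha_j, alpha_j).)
The diagram associated to this matrix has two connected components: the simple roots {alpha_4, alpha_9, alpha_10} form a chain of 3 nodes with a double edge at one end; the terminal node there is the unique short simple root (B_3), and {alpha_1, alpha_2, alpha_3, alpha_5, alpha_6, alpha_7, alpha_8} form a chain of 7 nodes with a double edge at one end; the terminal node there is the unique long simple root (C_7). A semisimple Lie algebra decomposes uniquely as the direct sum of simple ideals, one per connected component of its Dynkin diagram, so g ≅ B_3 ⊕ C_7 (dimension 21 + 105 = 126).

B_3 + C_7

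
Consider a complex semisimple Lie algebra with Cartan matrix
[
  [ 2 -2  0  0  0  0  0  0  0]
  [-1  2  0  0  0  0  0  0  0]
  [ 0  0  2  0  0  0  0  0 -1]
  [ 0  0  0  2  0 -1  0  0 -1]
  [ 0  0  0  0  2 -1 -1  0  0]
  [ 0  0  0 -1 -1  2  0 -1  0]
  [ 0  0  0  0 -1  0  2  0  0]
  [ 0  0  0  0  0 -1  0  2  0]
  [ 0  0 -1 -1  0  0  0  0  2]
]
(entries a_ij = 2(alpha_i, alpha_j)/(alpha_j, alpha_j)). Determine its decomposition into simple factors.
B_2 (so(5)) ⊕ E_7

The diagram associated to this matrix has two connected components: the simple roots {alpha_1, alpha_2} form a chain of 2 nodes with a double edge at one end; the terminal node there is the unique short simple root (B_2), and {alpha_3, alpha_4, alpha_5, alpha_6, alpha_7, alpha_8, alpha_9} form a chain of 6 nodes with one extra node attached to the third node from one end (E_7). A semisimple Lie algebra decomposes uniquely as the direct sum of simple ideals, one per connected component of its Dynkin diagram, so g ≅ B_2 ⊕ E_7 (dimension 10 + 133 = 143).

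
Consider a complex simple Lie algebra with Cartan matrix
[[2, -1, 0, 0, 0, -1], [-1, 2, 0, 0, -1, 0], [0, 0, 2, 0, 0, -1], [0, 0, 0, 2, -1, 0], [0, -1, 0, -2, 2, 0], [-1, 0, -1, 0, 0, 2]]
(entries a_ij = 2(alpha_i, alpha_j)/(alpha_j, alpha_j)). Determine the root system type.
The matrix has rank 6 with 2's on the diagonal. Reading the off-diagonal entries as Dynkin edges (a single edge where a_ij = a_ji = -1; a double or triple edge where a_ij * a_ji = 2 or 3), the diagram is a chain of 6 nodes with a double edge at one end; the terminal node there is the unique short simple root (B_6). One simple-root ordering that puts it in standard form is (alpha_3, alpha_6, alpha_1, alpha_2, alpha_5, alpha_4). So the algebra is type B_6, i.e. so(13).

B6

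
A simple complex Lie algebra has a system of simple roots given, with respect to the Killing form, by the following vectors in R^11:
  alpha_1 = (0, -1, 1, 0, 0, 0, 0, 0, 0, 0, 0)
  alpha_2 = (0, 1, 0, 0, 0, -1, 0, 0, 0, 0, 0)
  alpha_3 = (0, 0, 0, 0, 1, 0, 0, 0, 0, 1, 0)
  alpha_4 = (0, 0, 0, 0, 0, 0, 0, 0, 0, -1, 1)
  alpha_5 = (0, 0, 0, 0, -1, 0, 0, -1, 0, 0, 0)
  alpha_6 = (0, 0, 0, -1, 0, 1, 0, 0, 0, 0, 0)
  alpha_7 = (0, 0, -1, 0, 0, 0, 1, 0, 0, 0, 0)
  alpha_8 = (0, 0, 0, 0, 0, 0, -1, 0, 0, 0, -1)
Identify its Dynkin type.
Compute the Cartan integers a_ij = 2(alpha_i, alpha_j)/(alpha_j, alpha_j); the resulting 8x8 Cartan matrix is
[[2, -1, 0, 0, 0, 0, -1, 0], [-1, 2, 0, 0, 0, -1, 0, 0], [0, 0, 2, -1, -1, 0, 0, 0], [0, 0, -1, 2, 0, 0, 0, -1], [0, 0, -1, 0, 2, 0, 0, 0], [0, -1, 0, 0, 0, 2, 0, 0], [-1, 0, 0, 0, 0, 0, 2, -1], [0, 0, 0, -1, 0, 0, -1, 2]].
All simple roots have the same length, so the diagram is simply laced. The associated Dynkin diagram is a chain of 8 nodes with single edges (A_8), so the type is A_8 (the algebra sl(9)).

A_8 (sl(9))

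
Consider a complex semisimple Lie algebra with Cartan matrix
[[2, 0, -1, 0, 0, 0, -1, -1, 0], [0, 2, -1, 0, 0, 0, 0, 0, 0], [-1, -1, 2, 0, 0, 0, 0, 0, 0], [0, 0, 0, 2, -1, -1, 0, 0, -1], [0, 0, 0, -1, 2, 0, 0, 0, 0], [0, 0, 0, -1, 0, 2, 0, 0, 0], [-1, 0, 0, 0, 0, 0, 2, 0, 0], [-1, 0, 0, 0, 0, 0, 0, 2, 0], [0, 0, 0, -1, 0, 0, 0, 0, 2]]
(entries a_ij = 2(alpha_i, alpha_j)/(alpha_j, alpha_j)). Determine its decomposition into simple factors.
The diagram associated to this matrix has two connected components: the simple roots {alpha_4, alpha_5, alpha_6, alpha_9} form a chain of 2 nodes with a fork of two nodes at one end (D_4), and {alpha_1, alpha_2, alpha_3, alpha_7, alpha_8} form a chain of 3 nodes with a fork of two nodes at one end (D_5). A semisimple Lie algebra decomposes uniquely as the direct sum of simple ideals, one per connected component of its Dynkin diagram, so g ≅ D_4 ⊕ D_5 (dimension 28 + 45 = 73).

D_4 (so(8)) ⊕ D_5 (so(10))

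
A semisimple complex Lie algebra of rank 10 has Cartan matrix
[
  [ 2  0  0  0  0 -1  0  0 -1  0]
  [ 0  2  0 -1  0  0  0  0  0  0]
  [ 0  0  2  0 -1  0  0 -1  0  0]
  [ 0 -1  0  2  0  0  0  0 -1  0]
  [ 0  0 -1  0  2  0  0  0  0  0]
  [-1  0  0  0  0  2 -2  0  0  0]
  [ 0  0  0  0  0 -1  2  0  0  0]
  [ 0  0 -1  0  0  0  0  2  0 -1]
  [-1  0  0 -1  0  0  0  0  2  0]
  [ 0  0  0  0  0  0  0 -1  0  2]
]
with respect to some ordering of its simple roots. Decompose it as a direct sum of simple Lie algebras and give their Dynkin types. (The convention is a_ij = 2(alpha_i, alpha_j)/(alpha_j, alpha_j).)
The diagram associated to this matrix has two connected components: the simple roots {alpha_3, alpha_5, alpha_8, alpha_10} form a chain of 4 nodes with single edges (A_4), and {alpha_1, alpha_2, alpha_4, alpha_6, alpha_7, alpha_9} form a chain of 6 nodes with a double edge at one end; the terminal node there is the unique short simple root (B_6). A semisimple Lie algebra decomposes uniquely as the direct sum of simple ideals, one per connected component of its Dynkin diagram, so g ≅ A_4 ⊕ B_6 (dimension 24 + 78 = 102).

A_4 (sl(5)) ⊕ B_6 (so(13))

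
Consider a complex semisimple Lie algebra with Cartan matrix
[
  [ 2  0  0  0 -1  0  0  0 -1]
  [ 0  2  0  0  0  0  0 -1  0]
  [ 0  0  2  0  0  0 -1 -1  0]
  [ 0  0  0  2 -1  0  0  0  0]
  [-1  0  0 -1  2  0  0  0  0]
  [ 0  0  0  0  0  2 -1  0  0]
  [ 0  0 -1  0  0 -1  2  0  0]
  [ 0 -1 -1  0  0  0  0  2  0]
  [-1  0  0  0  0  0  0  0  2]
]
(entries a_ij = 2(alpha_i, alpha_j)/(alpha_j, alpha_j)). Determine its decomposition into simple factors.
The diagram associated to this matrix has two connected components: the simple roots {alpha_1, alpha_4, alpha_5, alpha_9} form a chain of 4 nodes with single edges (A_4), and {alpha_2, alpha_3, alpha_6, alpha_7, alpha_8} form a chain of 5 nodes with single edges (A_5). A semisimple Lie algebra decomposes uniquely as the direct sum of simple ideals, one per connected component of its Dynkin diagram, so g ≅ A_4 ⊕ A_5 (dimension 24 + 35 = 59).

A_4 ⊕ A_5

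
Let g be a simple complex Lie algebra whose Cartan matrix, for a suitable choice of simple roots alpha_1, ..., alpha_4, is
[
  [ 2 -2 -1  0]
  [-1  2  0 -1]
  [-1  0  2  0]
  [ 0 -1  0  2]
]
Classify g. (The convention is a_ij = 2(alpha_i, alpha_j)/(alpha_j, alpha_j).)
F4

The matrix has rank 4 with 2's on the diagonal. Reading the off-diagonal entries as Dynkin edges (a single edge where a_ij = a_ji = -1; a double or triple edge where a_ij * a_ji = 2 or 3), the diagram is a chain of 4 nodes with a double edge between the middle two (F_4). One simple-root ordering that puts it in standard form is (alpha_3, alpha_1, alpha_2, alpha_4). So the algebra is type F_4.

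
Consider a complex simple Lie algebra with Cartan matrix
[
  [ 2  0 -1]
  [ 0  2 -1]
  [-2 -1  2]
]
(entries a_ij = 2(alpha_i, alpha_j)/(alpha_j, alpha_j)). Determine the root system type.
B3

The matrix has rank 3 with 2's on the diagonal. Reading the off-diagonal entries as Dynkin edges (a single edge where a_ij = a_ji = -1; a double or triple edge where a_ij * a_ji = 2 or 3), the diagram is a chain of 3 nodes with a double edge at one end; the terminal node there is the unique short simple root (B_3). One simple-root ordering that puts it in standard form is (alpha_2, alpha_3, alpha_1). So the algebra is type B_3, i.e. so(7).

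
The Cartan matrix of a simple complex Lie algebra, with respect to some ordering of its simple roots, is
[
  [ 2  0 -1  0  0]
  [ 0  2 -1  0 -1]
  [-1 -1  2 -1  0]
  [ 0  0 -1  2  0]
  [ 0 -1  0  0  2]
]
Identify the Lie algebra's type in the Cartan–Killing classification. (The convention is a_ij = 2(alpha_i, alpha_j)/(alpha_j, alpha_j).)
The matrix has rank 5 with 2's on the diagonal. Reading the off-diagonal entries as Dynkin edges (a single edge where a_ij = a_ji = -1; a double or triple edge where a_ij * a_ji = 2 or 3), the diagram is a chain of 3 nodes with a fork of two nodes at one end (D_5). One simple-root ordering that puts it in standard form is (alpha_5, alpha_2, alpha_3, alpha_4, alpha_1). So the algebra is type D_5, i.e. so(10).

D5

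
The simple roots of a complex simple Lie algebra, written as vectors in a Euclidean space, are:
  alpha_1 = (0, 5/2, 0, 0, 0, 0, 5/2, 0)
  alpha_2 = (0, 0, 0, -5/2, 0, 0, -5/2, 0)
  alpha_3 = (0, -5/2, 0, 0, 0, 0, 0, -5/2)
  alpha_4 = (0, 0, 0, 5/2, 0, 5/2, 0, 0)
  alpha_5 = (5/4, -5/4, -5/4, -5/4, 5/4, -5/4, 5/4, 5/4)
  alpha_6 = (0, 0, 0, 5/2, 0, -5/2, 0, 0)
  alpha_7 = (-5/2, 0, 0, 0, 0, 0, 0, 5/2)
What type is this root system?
type E_7

Compute the Cartan integers a_ij = 2(alpha_i, alpha_j)/(alpha_j, alpha_j); the resulting 7x7 Cartan matrix is
[[2, -1, -1, 0, 0, 0, 0], [-1, 2, 0, -1, 0, -1, 0], [-1, 0, 2, 0, 0, 0, -1], [0, -1, 0, 2, -1, 0, 0], [0, 0, 0, -1, 2, 0, 0], [0, -1, 0, 0, 0, 2, 0], [0, 0, -1, 0, 0, 0, 2]].
All simple roots have the same length, so the diagram is simply laced. The associated Dynkin diagram is a chain of 6 nodes with one extra node attached to the third node from one end (E_7), so the type is E_7.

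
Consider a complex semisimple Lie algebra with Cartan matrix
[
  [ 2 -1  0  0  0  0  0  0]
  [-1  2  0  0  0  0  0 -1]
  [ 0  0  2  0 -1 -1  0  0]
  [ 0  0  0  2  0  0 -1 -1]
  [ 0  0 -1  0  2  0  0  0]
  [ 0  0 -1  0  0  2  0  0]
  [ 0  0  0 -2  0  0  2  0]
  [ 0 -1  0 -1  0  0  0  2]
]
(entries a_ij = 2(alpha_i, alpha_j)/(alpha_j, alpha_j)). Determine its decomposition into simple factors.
The diagram associated to this matrix has two connected components: the simple roots {alpha_3, alpha_5, alpha_6} form a chain of 3 nodes with single edges (A_3), and {alpha_1, alpha_2, alpha_4, alpha_7, alpha_8} form a chain of 5 nodes with a double edge at one end; the terminal node there is the unique long simple root (C_5). A semisimple Lie algebra decomposes uniquely as the direct sum of simple ideals, one per connected component of its Dynkin diagram, so g ≅ A_3 ⊕ C_5 (dimension 15 + 55 = 70).

A_3 + C_5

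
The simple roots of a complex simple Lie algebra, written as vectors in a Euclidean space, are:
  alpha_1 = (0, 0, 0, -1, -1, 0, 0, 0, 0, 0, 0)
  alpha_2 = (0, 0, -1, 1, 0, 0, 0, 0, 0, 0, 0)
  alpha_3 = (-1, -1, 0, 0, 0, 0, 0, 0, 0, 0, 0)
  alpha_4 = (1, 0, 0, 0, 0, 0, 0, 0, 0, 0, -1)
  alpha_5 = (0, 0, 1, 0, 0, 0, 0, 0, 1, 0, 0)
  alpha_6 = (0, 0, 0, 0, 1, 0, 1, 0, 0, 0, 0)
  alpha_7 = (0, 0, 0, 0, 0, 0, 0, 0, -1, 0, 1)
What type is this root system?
Compute the Cartan integers a_ij = 2(alpha_i, alpha_j)/(alpha_j, alpha_j); the resulting 7x7 Cartan matrix is
[[2, -1, 0, 0, 0, -1, 0], [-1, 2, 0, 0, -1, 0, 0], [0, 0, 2, -1, 0, 0, 0], [0, 0, -1, 2, 0, 0, -1], [0, -1, 0, 0, 2, 0, -1], [-1, 0, 0, 0, 0, 2, 0], [0, 0, 0, -1, -1, 0, 2]].
All simple roots have the same length, so the diagram is simply laced. The associated Dynkin diagram is a chain of 7 nodes with single edges (A_7), so the type is A_7 (the algebra sl(8)).

A_7 (sl(8))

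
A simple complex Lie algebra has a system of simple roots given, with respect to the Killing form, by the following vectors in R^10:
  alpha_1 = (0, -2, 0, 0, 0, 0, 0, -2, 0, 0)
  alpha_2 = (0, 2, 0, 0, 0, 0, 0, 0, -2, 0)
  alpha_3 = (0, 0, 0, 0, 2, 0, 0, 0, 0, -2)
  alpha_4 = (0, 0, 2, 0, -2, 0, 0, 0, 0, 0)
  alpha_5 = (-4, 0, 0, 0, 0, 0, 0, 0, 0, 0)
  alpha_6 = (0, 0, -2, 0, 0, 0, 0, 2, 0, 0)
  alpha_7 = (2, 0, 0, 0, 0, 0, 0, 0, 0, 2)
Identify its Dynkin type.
Compute the Cartan integers a_ij = 2(alpha_i, alpha_j)/(alpha_j, alpha_j); the resulting 7x7 Cartan matrix is
[[2, -1, 0, 0, 0, -1, 0], [-1, 2, 0, 0, 0, 0, 0], [0, 0, 2, -1, 0, 0, -1], [0, 0, -1, 2, 0, -1, 0], [0, 0, 0, 0, 2, 0, -2], [-1, 0, 0, -1, 0, 2, 0], [0, 0, -1, 0, -1, 0, 2]].
The roots have two lengths (squared-length ratio 2:1); the short ones are alpha_{1,2,3,4,6,7}. The associated Dynkin diagram is a chain of 7 nodes with a double edge at one end; the terminal node there is the unique long simple root (C_7), so the type is C_7 (the algebra sp(14)).

C_7 (sp(14))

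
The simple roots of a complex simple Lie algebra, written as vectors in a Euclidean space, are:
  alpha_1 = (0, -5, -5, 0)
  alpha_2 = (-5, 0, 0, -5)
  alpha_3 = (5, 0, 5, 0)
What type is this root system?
Compute the Cartan integers a_ij = 2(alpha_i, alpha_j)/(alpha_j, alpha_j); the resulting 3x3 Cartan matrix is
[[2, 0, -1], [0, 2, -1], [-1, -1, 2]].
All simple roots have the same length, so the diagram is simply laced. The associated Dynkin diagram is a chain of 3 nodes with single edges (A_3), so the type is A_3 (the algebra sl(4)).

type A_3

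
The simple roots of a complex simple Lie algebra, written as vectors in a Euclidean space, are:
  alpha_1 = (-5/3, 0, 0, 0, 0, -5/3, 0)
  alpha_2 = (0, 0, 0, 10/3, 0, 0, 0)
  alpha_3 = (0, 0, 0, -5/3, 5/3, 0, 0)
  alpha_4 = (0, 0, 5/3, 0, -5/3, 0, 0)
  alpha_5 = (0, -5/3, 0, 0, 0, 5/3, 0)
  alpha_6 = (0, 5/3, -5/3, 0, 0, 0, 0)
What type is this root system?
Compute the Cartan integers a_ij = 2(alpha_i, alpha_j)/(alpha_j, alpha_j); the resulting 6x6 Cartan matrix is
[[2, 0, 0, 0, -1, 0], [0, 2, -2, 0, 0, 0], [0, -1, 2, -1, 0, 0], [0, 0, -1, 2, 0, -1], [-1, 0, 0, 0, 2, -1], [0, 0, 0, -1, -1, 2]].
The roots have two lengths (squared-length ratio 2:1); the short ones are alpha_{1,3,4,5,6}. The associated Dynkin diagram is a chain of 6 nodes with a double edge at one end; the terminal node there is the unique long simple root (C_6), so the type is C_6 (the algebra sp(12)).

C6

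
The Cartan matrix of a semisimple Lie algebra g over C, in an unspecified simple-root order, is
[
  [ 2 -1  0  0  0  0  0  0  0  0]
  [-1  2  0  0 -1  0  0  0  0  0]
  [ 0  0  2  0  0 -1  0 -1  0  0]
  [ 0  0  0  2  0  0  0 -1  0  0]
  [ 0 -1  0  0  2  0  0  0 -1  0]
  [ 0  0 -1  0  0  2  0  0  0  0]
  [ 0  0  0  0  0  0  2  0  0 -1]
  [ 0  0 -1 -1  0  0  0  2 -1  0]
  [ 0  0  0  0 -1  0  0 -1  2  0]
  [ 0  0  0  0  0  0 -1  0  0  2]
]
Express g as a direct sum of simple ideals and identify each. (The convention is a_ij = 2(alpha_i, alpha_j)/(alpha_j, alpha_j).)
The diagram associated to this matrix has two connected components: the simple roots {alpha_7, alpha_10} form a chain of 2 nodes with single edges (A_2), and {alpha_1, alpha_2, alpha_3, alpha_4, alpha_5, alpha_6, alpha_8, alpha_9} form a chain of 7 nodes with one extra node attached to the third node from one end (E_8). A semisimple Lie algebra decomposes uniquely as the direct sum of simple ideals, one per connected component of its Dynkin diagram, so g ≅ A_2 ⊕ E_8 (dimension 8 + 248 = 256).

A2 ⊕ E8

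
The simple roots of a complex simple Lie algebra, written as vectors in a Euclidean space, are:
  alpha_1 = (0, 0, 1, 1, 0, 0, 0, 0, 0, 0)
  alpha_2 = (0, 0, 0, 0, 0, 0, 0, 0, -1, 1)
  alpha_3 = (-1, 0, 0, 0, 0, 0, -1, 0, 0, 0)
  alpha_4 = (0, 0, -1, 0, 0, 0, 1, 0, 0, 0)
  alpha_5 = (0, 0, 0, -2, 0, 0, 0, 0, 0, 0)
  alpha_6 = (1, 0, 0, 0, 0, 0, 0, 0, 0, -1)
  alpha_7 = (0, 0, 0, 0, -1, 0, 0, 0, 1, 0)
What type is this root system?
Compute the Cartan integers a_ij = 2(alpha_i, alpha_j)/(alpha_j, alpha_j); the resulting 7x7 Cartan matrix is
[[2, 0, 0, -1, -1, 0, 0], [0, 2, 0, 0, 0, -1, -1], [0, 0, 2, -1, 0, -1, 0], [-1, 0, -1, 2, 0, 0, 0], [-2, 0, 0, 0, 2, 0, 0], [0, -1, -1, 0, 0, 2, 0], [0, -1, 0, 0, 0, 0, 2]].
The roots have two lengths (squared-length ratio 2:1); the short ones are alpha_{1,2,3,4,6,7}. The associated Dynkin diagram is a chain of 7 nodes with a double edge at one end; the terminal node there is the unique long simple root (C_7), so the type is C_7 (the algebra sp(14)).

type C_7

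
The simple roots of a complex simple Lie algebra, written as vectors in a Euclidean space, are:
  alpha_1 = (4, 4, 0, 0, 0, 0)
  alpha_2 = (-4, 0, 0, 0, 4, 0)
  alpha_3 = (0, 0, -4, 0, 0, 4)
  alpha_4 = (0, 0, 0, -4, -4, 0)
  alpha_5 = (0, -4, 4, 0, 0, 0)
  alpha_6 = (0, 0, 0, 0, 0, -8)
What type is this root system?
Compute the Cartan integers a_ij = 2(alpha_i, alpha_j)/(alpha_j, alpha_j); the resulting 6x6 Cartan matrix is
[[2, -1, 0, 0, -1, 0], [-1, 2, 0, -1, 0, 0], [0, 0, 2, 0, -1, -1], [0, -1, 0, 2, 0, 0], [-1, 0, -1, 0, 2, 0], [0, 0, -2, 0, 0, 2]].
The roots have two lengths (squared-length ratio 2:1); the short ones are alpha_{1,2,3,4,5}. The associated Dynkin diagram is a chain of 6 nodes with a double edge at one end; the terminal node there is the unique long simple root (C_6), so the type is C_6 (the algebra sp(12)).

C_6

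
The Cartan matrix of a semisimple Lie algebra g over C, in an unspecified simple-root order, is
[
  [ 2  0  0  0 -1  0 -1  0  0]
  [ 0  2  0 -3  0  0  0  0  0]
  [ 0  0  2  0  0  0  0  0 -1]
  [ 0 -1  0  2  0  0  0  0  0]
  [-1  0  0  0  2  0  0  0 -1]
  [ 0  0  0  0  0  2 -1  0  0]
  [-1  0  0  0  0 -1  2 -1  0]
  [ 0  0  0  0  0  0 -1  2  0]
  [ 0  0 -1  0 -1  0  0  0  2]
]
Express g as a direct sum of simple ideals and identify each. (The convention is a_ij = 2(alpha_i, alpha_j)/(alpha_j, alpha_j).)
D_7 ⊕ G_2

The diagram associated to this matrix has two connected components: the simple roots {alpha_1, alpha_3, alpha_5, alpha_6, alpha_7, alpha_8, alpha_9} form a chain of 5 nodes with a fork of two nodes at one end (D_7), and {alpha_2, alpha_4} form two nodes joined by a triple edge (G_2). A semisimple Lie algebra decomposes uniquely as the direct sum of simple ideals, one per connected component of its Dynkin diagram, so g ≅ D_7 ⊕ G_2 (dimension 91 + 14 = 105).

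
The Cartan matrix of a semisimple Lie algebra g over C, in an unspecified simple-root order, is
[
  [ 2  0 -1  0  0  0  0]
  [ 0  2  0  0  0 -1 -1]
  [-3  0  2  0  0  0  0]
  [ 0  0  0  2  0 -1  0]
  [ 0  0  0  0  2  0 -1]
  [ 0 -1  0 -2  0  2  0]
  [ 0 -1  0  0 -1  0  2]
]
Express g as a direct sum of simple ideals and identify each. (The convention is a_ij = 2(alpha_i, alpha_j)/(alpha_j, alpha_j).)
The diagram associated to this matrix has two connected components: the simple roots {alpha_2, alpha_4, alpha_5, alpha_6, alpha_7} form a chain of 5 nodes with a double edge at one end; the terminal node there is the unique short simple root (B_5), and {alpha_1, alpha_3} form two nodes joined by a triple edge (G_2). A semisimple Lie algebra decomposes uniquely as the direct sum of simple ideals, one per connected component of its Dynkin diagram, so g ≅ B_5 ⊕ G_2 (dimension 55 + 14 = 69).

B5 + G2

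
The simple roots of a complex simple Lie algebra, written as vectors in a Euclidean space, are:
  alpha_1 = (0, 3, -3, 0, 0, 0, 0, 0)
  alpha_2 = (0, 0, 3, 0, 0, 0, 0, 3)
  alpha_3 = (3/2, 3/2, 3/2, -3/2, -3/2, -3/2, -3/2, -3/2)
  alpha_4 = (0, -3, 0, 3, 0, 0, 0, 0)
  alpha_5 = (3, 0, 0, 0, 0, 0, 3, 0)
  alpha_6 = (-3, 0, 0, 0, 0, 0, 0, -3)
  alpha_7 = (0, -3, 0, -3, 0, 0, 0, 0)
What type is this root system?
Compute the Cartan integers a_ij = 2(alpha_i, alpha_j)/(alpha_j, alpha_j); the resulting 7x7 Cartan matrix is
[[2, -1, 0, -1, 0, 0, -1], [-1, 2, 0, 0, 0, -1, 0], [0, 0, 2, -1, 0, 0, 0], [-1, 0, -1, 2, 0, 0, 0], [0, 0, 0, 0, 2, -1, 0], [0, -1, 0, 0, -1, 2, 0], [-1, 0, 0, 0, 0, 0, 2]].
All simple roots have the same length, so the diagram is simply laced. The associated Dynkin diagram is a chain of 6 nodes with one extra node attached to the third node from one end (E_7), so the type is E_7.

E_7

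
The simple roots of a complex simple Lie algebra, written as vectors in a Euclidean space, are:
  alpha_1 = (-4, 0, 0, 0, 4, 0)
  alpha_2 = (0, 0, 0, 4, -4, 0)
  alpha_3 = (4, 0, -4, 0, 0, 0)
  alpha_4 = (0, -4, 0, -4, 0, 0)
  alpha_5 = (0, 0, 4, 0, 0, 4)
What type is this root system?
type A_5

Compute the Cartan integers a_ij = 2(alpha_i, alpha_j)/(alpha_j, alpha_j); the resulting 5x5 Cartan matrix is
[[2, -1, -1, 0, 0], [-1, 2, 0, -1, 0], [-1, 0, 2, 0, -1], [0, -1, 0, 2, 0], [0, 0, -1, 0, 2]].
All simple roots have the same length, so the diagram is simply laced. The associated Dynkin diagram is a chain of 5 nodes with single edges (A_5), so the type is A_5 (the algebra sl(6)).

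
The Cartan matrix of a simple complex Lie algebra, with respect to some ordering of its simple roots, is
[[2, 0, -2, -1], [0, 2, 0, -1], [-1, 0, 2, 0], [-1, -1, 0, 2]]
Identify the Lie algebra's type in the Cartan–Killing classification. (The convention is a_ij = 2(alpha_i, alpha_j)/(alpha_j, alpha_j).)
The matrix has rank 4 with 2's on the diagonal. Reading the off-diagonal entries as Dynkin edges (a single edge where a_ij = a_ji = -1; a double or triple edge where a_ij * a_ji = 2 or 3), the diagram is a chain of 4 nodes with a double edge at one end; the terminal node there is the unique short simple root (B_4). One simple-root ordering that puts it in standard form is (alpha_2, alpha_4, alpha_1, alpha_3). So the algebra is type B_4, i.e. so(9).

B_4 (so(9))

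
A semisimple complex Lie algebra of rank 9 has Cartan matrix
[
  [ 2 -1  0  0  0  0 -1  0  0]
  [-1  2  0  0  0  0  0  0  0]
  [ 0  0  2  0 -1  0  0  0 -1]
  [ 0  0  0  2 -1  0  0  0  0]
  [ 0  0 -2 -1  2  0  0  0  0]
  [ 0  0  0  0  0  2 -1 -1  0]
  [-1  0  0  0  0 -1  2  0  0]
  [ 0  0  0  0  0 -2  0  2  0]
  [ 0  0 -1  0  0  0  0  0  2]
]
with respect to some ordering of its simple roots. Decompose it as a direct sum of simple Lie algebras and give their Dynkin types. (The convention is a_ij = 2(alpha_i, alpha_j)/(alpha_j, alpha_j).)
The diagram associated to this matrix has two connected components: the simple roots {alpha_1, alpha_2, alpha_6, alpha_7, alpha_8} form a chain of 5 nodes with a double edge at one end; the terminal node there is the unique long simple root (C_5), and {alpha_3, alpha_4, alpha_5, alpha_9} form a chain of 4 nodes with a double edge between the middle two (F_4). A semisimple Lie algebra decomposes uniquely as the direct sum of simple ideals, one per connected component of its Dynkin diagram, so g ≅ C_5 ⊕ F_4 (dimension 55 + 52 = 107).

C_5 (sp(10)) ⊕ F_4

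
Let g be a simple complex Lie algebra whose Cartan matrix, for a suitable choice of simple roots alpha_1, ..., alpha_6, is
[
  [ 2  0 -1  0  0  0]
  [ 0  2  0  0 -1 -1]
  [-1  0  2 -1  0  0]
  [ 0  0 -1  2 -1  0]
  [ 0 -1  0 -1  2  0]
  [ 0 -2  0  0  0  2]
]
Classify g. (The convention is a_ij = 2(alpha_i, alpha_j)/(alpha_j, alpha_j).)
C_6

The matrix has rank 6 with 2's on the diagonal. Reading the off-diagonal entries as Dynkin edges (a single edge where a_ij = a_ji = -1; a double or triple edge where a_ij * a_ji = 2 or 3), the diagram is a chain of 6 nodes with a double edge at one end; the terminal node there is the unique long simple root (C_6). One simple-root ordering that puts it in standard form is (alpha_1, alpha_3, alpha_4, alpha_5, alpha_2, alpha_6). So the algebra is type C_6, i.e. sp(12).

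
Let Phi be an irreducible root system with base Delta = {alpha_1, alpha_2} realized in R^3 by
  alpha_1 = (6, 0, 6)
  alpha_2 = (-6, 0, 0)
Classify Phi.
type B_2

Compute the Cartan integers a_ij = 2(alpha_i, alpha_j)/(alpha_j, alpha_j); the resulting 2x2 Cartan matrix is
[[2, -2], [-1, 2]].
The roots have two lengths (squared-length ratio 2:1); the short ones are alpha_{2}. The associated Dynkin diagram is a chain of 2 nodes with a double edge at one end; the terminal node there is the unique short simple root (B_2), so the type is B_2 (the algebra so(5)).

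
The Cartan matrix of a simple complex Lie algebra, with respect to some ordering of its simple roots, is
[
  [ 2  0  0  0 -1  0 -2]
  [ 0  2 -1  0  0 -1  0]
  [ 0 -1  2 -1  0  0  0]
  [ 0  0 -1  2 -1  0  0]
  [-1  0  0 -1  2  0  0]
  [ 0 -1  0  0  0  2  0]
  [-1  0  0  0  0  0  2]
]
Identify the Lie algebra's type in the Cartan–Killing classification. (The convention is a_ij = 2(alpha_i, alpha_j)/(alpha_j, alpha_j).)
The matrix has rank 7 with 2's on the diagonal. Reading the off-diagonal entries as Dynkin edges (a single edge where a_ij = a_ji = -1; a double or triple edge where a_ij * a_ji = 2 or 3), the diagram is a chain of 7 nodes with a double edge at one end; the terminal node there is the unique short simple root (B_7). One simple-root ordering that puts it in standard form is (alpha_6, alpha_2, alpha_3, alpha_4, alpha_5, alpha_1, alpha_7). So the algebra is type B_7, i.e. so(15).

B_7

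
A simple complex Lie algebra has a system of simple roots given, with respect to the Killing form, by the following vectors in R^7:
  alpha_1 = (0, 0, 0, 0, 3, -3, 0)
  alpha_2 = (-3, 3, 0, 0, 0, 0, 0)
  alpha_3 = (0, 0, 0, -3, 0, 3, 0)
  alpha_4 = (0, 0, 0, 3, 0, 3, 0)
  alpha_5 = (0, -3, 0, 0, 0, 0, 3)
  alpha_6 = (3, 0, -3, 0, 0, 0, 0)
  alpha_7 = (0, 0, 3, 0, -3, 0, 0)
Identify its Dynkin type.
Compute the Cartan integers a_ij = 2(alpha_i, alpha_j)/(alpha_j, alpha_j); the resulting 7x7 Cartan matrix is
[[2, 0, -1, -1, 0, 0, -1], [0, 2, 0, 0, -1, -1, 0], [-1, 0, 2, 0, 0, 0, 0], [-1, 0, 0, 2, 0, 0, 0], [0, -1, 0, 0, 2, 0, 0], [0, -1, 0, 0, 0, 2, -1], [-1, 0, 0, 0, 0, -1, 2]].
All simple roots have the same length, so the diagram is simply laced. The associated Dynkin diagram is a chain of 5 nodes with a fork of two nodes at one end (D_7), so the type is D_7 (the algebra so(14)).

D7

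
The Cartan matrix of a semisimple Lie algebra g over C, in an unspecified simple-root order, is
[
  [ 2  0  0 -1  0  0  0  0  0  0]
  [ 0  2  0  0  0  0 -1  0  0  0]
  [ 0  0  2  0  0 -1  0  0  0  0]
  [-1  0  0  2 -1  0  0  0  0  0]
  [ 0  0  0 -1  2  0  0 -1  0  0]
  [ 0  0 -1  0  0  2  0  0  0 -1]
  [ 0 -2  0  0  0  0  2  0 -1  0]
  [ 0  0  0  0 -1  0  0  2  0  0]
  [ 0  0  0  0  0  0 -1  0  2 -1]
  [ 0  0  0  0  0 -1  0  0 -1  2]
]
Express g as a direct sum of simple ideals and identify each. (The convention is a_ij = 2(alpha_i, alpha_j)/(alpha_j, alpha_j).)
A4 ⊕ B6

The diagram associated to this matrix has two connected components: the simple roots {alpha_1, alpha_4, alpha_5, alpha_8} form a chain of 4 nodes with single edges (A_4), and {alpha_2, alpha_3, alpha_6, alpha_7, alpha_9, alpha_10} form a chain of 6 nodes with a double edge at one end; the terminal node there is the unique short simple root (B_6). A semisimple Lie algebra decomposes uniquely as the direct sum of simple ideals, one per connected component of its Dynkin diagram, so g ≅ A_4 ⊕ B_6 (dimension 24 + 78 = 102).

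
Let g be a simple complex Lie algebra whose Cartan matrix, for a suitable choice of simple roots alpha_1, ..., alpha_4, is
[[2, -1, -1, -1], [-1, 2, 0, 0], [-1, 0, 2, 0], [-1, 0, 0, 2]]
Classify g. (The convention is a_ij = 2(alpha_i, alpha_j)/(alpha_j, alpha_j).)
The matrix has rank 4 with 2's on the diagonal. Reading the off-diagonal entries as Dynkin edges (a single edge where a_ij = a_ji = -1; a double or triple edge where a_ij * a_ji = 2 or 3), the diagram is a chain of 2 nodes with a fork of two nodes at one end (D_4). One simple-root ordering that puts it in standard form is (alpha_2, alpha_1, alpha_4, alpha_3). So the algebra is type D_4, i.e. so(8).

type D_4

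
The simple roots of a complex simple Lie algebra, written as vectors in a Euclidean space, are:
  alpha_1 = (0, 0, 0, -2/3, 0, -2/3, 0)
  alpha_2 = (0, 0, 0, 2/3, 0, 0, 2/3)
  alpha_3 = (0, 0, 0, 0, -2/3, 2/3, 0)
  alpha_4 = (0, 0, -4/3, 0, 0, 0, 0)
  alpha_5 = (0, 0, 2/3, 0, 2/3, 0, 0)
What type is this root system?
Compute the Cartan integers a_ij = 2(alpha_i, alpha_j)/(alpha_j, alpha_j); the resulting 5x5 Cartan matrix is
[[2, -1, -1, 0, 0], [-1, 2, 0, 0, 0], [-1, 0, 2, 0, -1], [0, 0, 0, 2, -2], [0, 0, -1, -1, 2]].
The roots have two lengths (squared-length ratio 2:1); the short ones are alpha_{1,2,3,5}. The associated Dynkin diagram is a chain of 5 nodes with a double edge at one end; the terminal node there is the unique long simple root (C_5), so the type is C_5 (the algebra sp(10)).

C_5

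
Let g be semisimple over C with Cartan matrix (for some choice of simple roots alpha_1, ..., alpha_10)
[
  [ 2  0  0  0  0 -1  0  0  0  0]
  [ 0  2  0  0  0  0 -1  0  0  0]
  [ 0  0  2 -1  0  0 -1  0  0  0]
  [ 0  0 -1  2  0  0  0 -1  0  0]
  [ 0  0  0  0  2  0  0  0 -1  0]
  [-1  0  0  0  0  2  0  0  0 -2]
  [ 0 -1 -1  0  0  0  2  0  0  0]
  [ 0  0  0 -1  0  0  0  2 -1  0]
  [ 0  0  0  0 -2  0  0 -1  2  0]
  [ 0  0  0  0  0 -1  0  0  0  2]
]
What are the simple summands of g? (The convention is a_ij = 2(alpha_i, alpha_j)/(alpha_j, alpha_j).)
The diagram associated to this matrix has two connected components: the simple roots {alpha_1, alpha_6, alpha_10} form a chain of 3 nodes with a double edge at one end; the terminal node there is the unique short simple root (B_3), and {alpha_2, alpha_3, alpha_4, alpha_5, alpha_7, alpha_8, alpha_9} form a chain of 7 nodes with a double edge at one end; the terminal node there is the unique short simple root (B_7). A semisimple Lie algebra decomposes uniquely as the direct sum of simple ideals, one per connected component of its Dynkin diagram, so g ≅ B_3 ⊕ B_7 (dimension 21 + 105 = 126).

B_3 (so(7)) + B_7 (so(15))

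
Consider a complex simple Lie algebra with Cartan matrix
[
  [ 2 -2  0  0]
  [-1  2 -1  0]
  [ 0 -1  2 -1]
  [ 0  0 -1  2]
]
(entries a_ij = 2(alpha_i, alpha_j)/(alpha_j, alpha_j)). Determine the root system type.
C4

The matrix has rank 4 with 2's on the diagonal. Reading the off-diagonal entries as Dynkin edges (a single edge where a_ij = a_ji = -1; a double or triple edge where a_ij * a_ji = 2 or 3), the diagram is a chain of 4 nodes with a double edge at one end; the terminal node there is the unique long simple root (C_4). One simple-root ordering that puts it in standard form is (alpha_4, alpha_3, alpha_2, alpha_1). So the algebra is type C_4, i.e. sp(8).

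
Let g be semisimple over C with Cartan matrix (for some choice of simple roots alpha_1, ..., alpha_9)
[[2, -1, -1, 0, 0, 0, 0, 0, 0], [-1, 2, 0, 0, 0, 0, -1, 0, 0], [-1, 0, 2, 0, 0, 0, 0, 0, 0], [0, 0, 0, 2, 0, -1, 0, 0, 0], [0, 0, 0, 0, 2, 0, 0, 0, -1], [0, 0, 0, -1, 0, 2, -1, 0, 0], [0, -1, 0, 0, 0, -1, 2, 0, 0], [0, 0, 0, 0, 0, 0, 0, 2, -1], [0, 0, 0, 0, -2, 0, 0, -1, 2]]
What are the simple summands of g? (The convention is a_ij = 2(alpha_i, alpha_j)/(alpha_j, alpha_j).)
A_6 (sl(7)) ⊕ B_3 (so(7))

The diagram associated to this matrix has two connected components: the simple roots {alpha_1, alpha_2, alpha_3, alpha_4, alpha_6, alpha_7} form a chain of 6 nodes with single edges (A_6), and {alpha_5, alpha_8, alpha_9} form a chain of 3 nodes with a double edge at one end; the terminal node there is the unique short simple root (B_3). A semisimple Lie algebra decomposes uniquely as the direct sum of simple ideals, one per connected component of its Dynkin diagram, so g ≅ A_6 ⊕ B_3 (dimension 48 + 21 = 69).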